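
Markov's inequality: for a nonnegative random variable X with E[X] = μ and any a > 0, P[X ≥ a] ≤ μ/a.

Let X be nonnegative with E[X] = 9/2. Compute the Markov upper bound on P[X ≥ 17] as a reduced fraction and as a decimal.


μ = E[X] = 9/2, a = 17.
Markov: P[X ≥ 17] ≤ μ/a = (9/2)/17 = 9/34.
Numerically: ≈ 0.265.
(Since a = 17 > μ = 4.500, the bound 9/34 is < 1 and informative.)

P[X ≥ 17] ≤ 9/34 ≈ 0.265.


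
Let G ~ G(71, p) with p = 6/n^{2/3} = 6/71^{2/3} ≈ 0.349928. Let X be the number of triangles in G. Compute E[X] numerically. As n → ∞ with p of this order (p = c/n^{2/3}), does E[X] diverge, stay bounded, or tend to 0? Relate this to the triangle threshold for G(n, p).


Number of potential triangles: C(71, 3) = 57155.
Each occurs with probability p³ ≈ (0.349928)³ ≈ 4.28486411e-02.
By linearity: E[X] = C(71, 3)·p³ ≈ 57155 · 4.28486411e-02 ≈ 2449.014085.
Since α = 2/3 < 1, p = c/n^{2/3} ≫ 1/n is above the triangle threshold p ~ 1/n. Asymptotically E[X] ~ (c³/6)·n^{3(1−α)} = (6³/6)·n^{1} → ∞; triangles are abundant w.h.p.

E[X] ≈ 2449.014085; in regime p = Θ(1/n^{2/3}) E[X] diverges (above the triangle threshold p ~ 1/n).


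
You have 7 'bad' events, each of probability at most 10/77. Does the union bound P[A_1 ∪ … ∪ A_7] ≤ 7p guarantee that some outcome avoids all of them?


Union bound: P[∪_{i=1}^{7} A_i] ≤ Σ_i P[A_i] ≤ 7·p = 7·(10/77) = 10/11.
Numerically: 10/11 ≈ 0.9091.
Is 10/11 < 1? YES.
Since P[∪ A_i] ≤ 10/11 < 1, the complement has P[∩ A_i^c] ≥ 1 − 10/11 = 1/11 > 0, so some outcome avoids every A_i.

7·p = 10/11 ≈ 0.9091; existence CERTIFIED by the union bound.


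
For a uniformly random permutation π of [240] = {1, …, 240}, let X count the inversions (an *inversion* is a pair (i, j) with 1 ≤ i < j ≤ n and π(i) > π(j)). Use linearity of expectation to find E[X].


Write X = Σ X_I over the C(240, 2) = 28680 pairs i < j, with X_I the indicator of one inversion.
There are 28680 indicators.
For each fixed pair i < j, the values π(i) and π(j) are two distinct elements of {1, …, 240} in uniformly random order; by symmetry P[π(i) > π(j)] = 1/2.
By linearity: E[X] = 28680 · (1/2) = C(240, 2) · (1/2) = 28680/2 = 14340 ≈ 14340.00000.

E[X] = 14340 = 14340.00000.


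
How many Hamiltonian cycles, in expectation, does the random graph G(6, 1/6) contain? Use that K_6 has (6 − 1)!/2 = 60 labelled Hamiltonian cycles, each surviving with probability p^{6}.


K_6 has (6 − 1)!/2 = 60 labelled Hamiltonian cycles.
For each such Hamiltonian cycle H, let X_H = 1 if all 6 edges of H are present in G. Then P[X_H = 1] = p^{6} = (1/6)^{6} = 1/46656.
By linearity: E[X] = Σ_H E[X_H] = 60 · p^{6} = 60 · 1/46656 = 5/3888.
Numerically: E[X] ≈ 0.001286.

E[X] = 60 · (1/6)^{6} = 5/3888 ≈ 0.001286.


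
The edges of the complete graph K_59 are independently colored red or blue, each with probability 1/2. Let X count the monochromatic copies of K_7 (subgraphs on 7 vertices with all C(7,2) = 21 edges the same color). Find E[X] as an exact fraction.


Let X = Σ_S X_S over the C(59, 7) = 341149446 subsets S of size 7, where X_S = 1 if the K_7 on S is monochromatic.
For a fixed S, the K_7 on S has C(7, 2) = 21 edges. P[all 21 edges red] = (1/2)^21, and likewise for blue, so P[monochromatic] = 2·(1/2)^21 = 2^{1 − 21} = 1/1048576.
By linearity of expectation: E[X] = C(59, 7) · 2^{1 − 21} = 341149446 · 1/1048576 = 170574723/524288.
Numerically: E[X] ≈ 325.345465.

E[X] = C(59,7)·2^(1−C(7,2)) = 170574723/524288 ≈ 325.345465.


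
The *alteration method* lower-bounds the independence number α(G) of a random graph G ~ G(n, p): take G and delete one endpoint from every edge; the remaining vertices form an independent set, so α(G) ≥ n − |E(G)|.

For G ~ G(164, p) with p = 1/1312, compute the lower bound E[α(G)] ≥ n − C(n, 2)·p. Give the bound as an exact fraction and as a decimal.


E[|E(G)|] = C(164, 2)·p = 13366 · (1/1312) = 163/16.
E[α(G)] ≥ n − E[|E(G)|] = 164 − 163/16 = 2461/16.
Numerically: ≈ 153.8125.
(This is only a lower bound; the true E[α(G)] may be larger.)

E[α(G)] ≥ 2461/16 ≈ 153.8125.


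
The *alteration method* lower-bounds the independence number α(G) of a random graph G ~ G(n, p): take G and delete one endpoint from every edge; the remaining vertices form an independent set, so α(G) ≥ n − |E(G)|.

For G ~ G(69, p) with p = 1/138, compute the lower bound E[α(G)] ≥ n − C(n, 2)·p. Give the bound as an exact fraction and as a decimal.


E[|E(G)|] = C(69, 2)·p = 2346 · (1/138) = 17.
E[α(G)] ≥ n − E[|E(G)|] = 69 − 17 = 52.
Numerically: ≈ 52.0000.
(This is only a lower bound; the true E[α(G)] may be larger.)

E[α(G)] ≥ 52 ≈ 52.0000.


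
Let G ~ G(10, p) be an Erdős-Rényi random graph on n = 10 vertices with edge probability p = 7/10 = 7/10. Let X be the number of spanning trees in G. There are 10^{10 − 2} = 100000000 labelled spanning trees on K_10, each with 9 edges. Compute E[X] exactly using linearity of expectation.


K_10 has 10^{10 − 2} = 100000000 labelled spanning trees.
For each such spanning tree H, let X_H = 1 if all 9 edges of H are present in G. Then P[X_H = 1] = p^{9} = (7/10)^{9} = 40353607/1000000000.
By linearity: E[X] = Σ_H E[X_H] = 100000000 · p^{9} = 100000000 · 40353607/1000000000 = 40353607/10.
Numerically: E[X] ≈ 4.0354e+06.

E[X] = 100000000 · (7/10)^{9} = 40353607/10 ≈ 4.0354e+06.


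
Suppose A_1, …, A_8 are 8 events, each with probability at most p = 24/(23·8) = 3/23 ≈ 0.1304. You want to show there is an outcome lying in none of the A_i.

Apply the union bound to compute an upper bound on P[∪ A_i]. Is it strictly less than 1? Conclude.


Union bound: P[∪_{i=1}^{8} A_i] ≤ Σ_i P[A_i] ≤ 8·p = 8·(3/23) = 24/23.
Numerically: 24/23 ≈ 1.0435.
Is 24/23 < 1? NO.
Since the bound 24/23 is ≥ 1, the union bound is uninformative here; it does NOT by itself certify existence.

8·p = 24/23 ≈ 1.0435; existence NOT certified by the union bound.


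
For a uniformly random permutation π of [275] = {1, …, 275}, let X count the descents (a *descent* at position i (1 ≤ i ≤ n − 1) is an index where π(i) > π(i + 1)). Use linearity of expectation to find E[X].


Write X = Σ X_I over i = 1, …, 274, with X_I the indicator of one descent.
There are 274 indicators.
For each fixed i, the pair (π(i), π(i+1)) is a uniformly random ordered pair of distinct values from {1, …, 275}; by symmetry P[π(i) > π(i+1)] = 1/2.
By linearity: E[X] = 274 · (1/2) = (275 − 1) · (1/2) = 137 ≈ 137.000000.

E[X] = 137 = 137.000000.


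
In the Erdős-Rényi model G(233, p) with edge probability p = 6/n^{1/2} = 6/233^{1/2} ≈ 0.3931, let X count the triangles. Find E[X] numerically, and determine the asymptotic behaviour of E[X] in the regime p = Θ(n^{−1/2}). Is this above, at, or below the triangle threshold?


Number of potential triangles: C(233, 3) = 2081156.
Each occurs with probability p³ ≈ (0.3931)³ ≈ 6.073232e-02.
By linearity: E[X] = C(233, 3)·p³ ≈ 2081156 · 6.073232e-02 ≈ 126393.4316.
Since α = 1/2 < 1, p = c/n^{1/2} ≫ 1/n is above the triangle threshold p ~ 1/n. Asymptotically E[X] ~ (c³/6)·n^{3(1−α)} = (6³/6)·n^{1.5} → ∞; triangles are abundant w.h.p.

E[X] ≈ 126393.4316; in regime p = Θ(1/n^{1/2}) E[X] diverges (above the triangle threshold p ~ 1/n).


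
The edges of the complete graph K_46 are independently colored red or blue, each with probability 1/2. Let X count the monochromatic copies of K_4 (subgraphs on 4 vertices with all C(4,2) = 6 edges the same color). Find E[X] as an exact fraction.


Let X = Σ_S X_S over the C(46, 4) = 163185 subsets S of size 4, where X_S = 1 if the K_4 on S is monochromatic.
For a fixed S, the K_4 on S has C(4, 2) = 6 edges. P[all 6 edges red] = (1/2)^6, and likewise for blue, so P[monochromatic] = 2·(1/2)^6 = 2^{1 − 6} = 1/32.
By linearity: E[X] = C(46, 4) · 2^{1 − 6} = 163185 · 1/32 = 163185/32.
Numerically: E[X] ≈ 5099.531.

E[X] = C(46,4)·2^(1−C(4,2)) = 163185/32 ≈ 5099.531.


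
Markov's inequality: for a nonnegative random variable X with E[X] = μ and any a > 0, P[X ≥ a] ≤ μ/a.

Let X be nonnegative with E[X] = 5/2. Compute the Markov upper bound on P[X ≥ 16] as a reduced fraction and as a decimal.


μ = E[X] = 5/2, a = 16.
Markov: P[X ≥ 16] ≤ μ/a = (5/2)/16 = 5/32.
Numerically: ≈ 0.1562.
(Since a = 16 > μ = 2.5000, the bound 5/32 is < 1 and informative.)

P[X ≥ 16] ≤ 5/32 ≈ 0.1562.


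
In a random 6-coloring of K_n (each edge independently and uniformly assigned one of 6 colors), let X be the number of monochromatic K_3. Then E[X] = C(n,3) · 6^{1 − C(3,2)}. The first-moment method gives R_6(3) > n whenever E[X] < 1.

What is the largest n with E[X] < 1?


We need C(n, 3) · 6^{1 − 3} < 1, i.e. C(n, 3) < 6^{3 − 1} = 36.
Check values of n near the boundary:
  n = 3: C(3, 3) = 1; 1 < 36? YES
  n = 4: C(4, 3) = 4; 4 < 36? YES
  n = 5: C(5, 3) = 10; 10 < 36? YES
  n = 6: C(6, 3) = 20; 20 < 36? YES
  n = 7: C(7, 3) = 35; 35 < 36? YES
  n = 8: C(8, 3) = 56; 56 < 36? NO
  n = 9: C(9, 3) = 84; 84 < 36? NO
The largest n with C(n, 3) < 36 is n = 7 (where E[X] = 35/36 ≈ 0.9722222). Hence R_6(3) > 7, i.e. R_6(3) ≥ 8.

Largest n = 7; hence R_6(3) > 7.


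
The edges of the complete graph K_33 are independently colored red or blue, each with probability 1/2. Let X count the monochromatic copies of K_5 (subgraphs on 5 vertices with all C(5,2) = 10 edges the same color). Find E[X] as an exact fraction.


Let X = Σ_S X_S over the C(33, 5) = 237336 subsets S of size 5, where X_S = 1 if the K_5 on S is monochromatic.
For a fixed S, the K_5 on S has C(5, 2) = 10 edges. P[all 10 edges red] = (1/2)^10, and likewise for blue, so P[monochromatic] = 2·(1/2)^10 = 2^{1 − 10} = 1/512.
By linearity: E[X] = C(33, 5) · 2^{1 − 10} = 237336 · 1/512 = 29667/64.
Numerically: E[X] ≈ 463.546875.

E[X] = C(33,5)·2^(1−C(5,2)) = 29667/64 ≈ 463.546875.


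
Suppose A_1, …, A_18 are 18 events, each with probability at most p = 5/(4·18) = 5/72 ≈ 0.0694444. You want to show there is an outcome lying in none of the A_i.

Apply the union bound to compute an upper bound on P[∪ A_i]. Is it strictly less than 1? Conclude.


Union bound: P[∪_{i=1}^{18} A_i] ≤ Σ_i P[A_i] ≤ 18·p = 18·(5/72) = 5/4.
Numerically: 5/4 ≈ 1.2500000.
Is 5/4 < 1? NO.
Since the bound 5/4 is ≥ 1, the union bound is uninformative here; it does NOT by itself certify existence.

18·p = 5/4 ≈ 1.2500000; existence NOT certified by the union bound.


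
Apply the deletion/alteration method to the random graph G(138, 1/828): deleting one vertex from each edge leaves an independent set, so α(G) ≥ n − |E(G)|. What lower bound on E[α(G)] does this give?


E[|E(G)|] = C(138, 2)·p = 9453 · (1/828) = 137/12.
E[α(G)] ≥ n − E[|E(G)|] = 138 − 137/12 = 1519/12.
Numerically: ≈ 126.58333.
(This is only a lower bound; the true E[α(G)] may be larger.)

E[α(G)] ≥ 1519/12 ≈ 126.58333.


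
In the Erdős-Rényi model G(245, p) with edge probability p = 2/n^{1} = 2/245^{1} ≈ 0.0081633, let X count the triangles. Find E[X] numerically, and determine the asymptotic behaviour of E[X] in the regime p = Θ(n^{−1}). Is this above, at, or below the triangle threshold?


Number of potential triangles: C(245, 3) = 2421090.
Each occurs with probability p³ ≈ (0.0081633)³ ≈ 5.4399102e-07.
By linearity: E[X] = C(245, 3)·p³ ≈ 2421090 · 5.4399102e-07 ≈ 1.31705.
Here α = 1, so p = 2/n is exactly at the triangle threshold p ~ 1/n. Asymptotically E[X] → c³/6 = 2³/6 = 4/3 ≈ 1.33333, a bounded constant. In this regime the triangle count is asymptotically Poisson(c³/6).

E[X] ≈ 1.31705; in regime p = Θ(1/n^{1}) E[X] stays bounded (at the triangle threshold p ~ 1/n).


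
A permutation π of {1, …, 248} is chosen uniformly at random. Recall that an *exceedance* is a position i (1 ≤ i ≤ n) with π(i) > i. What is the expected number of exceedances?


Write X = Σ_{i=1}^{248} X_i, where X_i = 1_{π(i) > i}.
For each fixed i, π(i) is uniform over {1, …, 248} (marginal of a uniform permutation), so P[π(i) > i] = (n − i)/n. Summing: Σ_{i=1}^{248} (n − i)/n = (0 + 1 + … + 247)/248 = 248(248 − 1)/(2·248) = (248 − 1)/2.
Hence E[X] = Σ_{i=1}^{248} (248 − i)/248 = 247/2 ≈ 123.50000.

E[X] = 247/2 = 123.50000.


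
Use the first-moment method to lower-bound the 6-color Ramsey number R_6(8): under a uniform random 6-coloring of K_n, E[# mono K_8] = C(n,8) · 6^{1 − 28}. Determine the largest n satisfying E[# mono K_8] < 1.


We need C(n, 8) · 6^{1 − 28} < 1, i.e. C(n, 8) < 6^{28 − 1} = 1023490369077469249536.
Check values of n near the boundary:
  n = 1592: C(1592, 8) = 1005480414540892933435; 1005480414540892933435 < 1023490369077469249536? YES
  n = 1593: C(1593, 8) = 1010555394551193970323; 1010555394551193970323 < 1023490369077469249536? YES
  n = 1594: C(1594, 8) = 1015652773590544255167; 1015652773590544255167 < 1023490369077469249536? YES
  n = 1595: C(1595, 8) = 1020772636343363633895; 1020772636343363633895 < 1023490369077469249536? YES
  n = 1596: C(1596, 8) = 1025915067760710553965; 1025915067760710553965 < 1023490369077469249536? NO
  n = 1597: C(1597, 8) = 1031080153060953275445; 1031080153060953275445 < 1023490369077469249536? NO
  n = 1598: C(1598, 8) = 1036267977730442348529; 1036267977730442348529 < 1023490369077469249536? NO
The largest n with C(n, 8) < 1023490369077469249536 is n = 1595 (where E[X] = 113419181815929292655/113721152119718805504 ≈ 0.9973446). Hence R_6(8) > 1595, i.e. R_6(8) ≥ 1596.

Largest n = 1595; hence R_6(8) > 1595.


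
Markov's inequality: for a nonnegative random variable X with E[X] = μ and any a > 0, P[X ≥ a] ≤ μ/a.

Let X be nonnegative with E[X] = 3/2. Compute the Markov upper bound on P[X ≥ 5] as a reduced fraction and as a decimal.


μ = E[X] = 3/2, a = 5.
Markov: P[X ≥ 5] ≤ μ/a = (3/2)/5 = 3/10.
Numerically: ≈ 0.3000.
(Since a = 5 > μ = 1.5000, the bound 3/10 is < 1 and informative.)

P[X ≥ 5] ≤ 3/10 ≈ 0.3000.


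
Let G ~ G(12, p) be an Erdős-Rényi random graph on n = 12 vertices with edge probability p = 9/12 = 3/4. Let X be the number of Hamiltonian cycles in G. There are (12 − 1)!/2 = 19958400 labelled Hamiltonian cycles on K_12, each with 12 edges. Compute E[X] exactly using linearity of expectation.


K_12 has (12 − 1)!/2 = 19958400 labelled Hamiltonian cycles.
For each such Hamiltonian cycle H, let X_H = 1 if all 12 edges of H are present in G. Then P[X_H = 1] = p^{12} = (3/4)^{12} = 531441/16777216.
By linearity of expectation: E[X] = Σ_H E[X_H] = 19958400 · p^{12} = 19958400 · 531441/16777216 = 82864937925/131072.
Numerically: E[X] ≈ 6.3221e+05.

E[X] = 19958400 · (3/4)^{12} = 82864937925/131072 ≈ 6.3221e+05.


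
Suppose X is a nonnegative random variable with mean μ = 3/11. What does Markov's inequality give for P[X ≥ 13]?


μ = E[X] = 3/11, a = 13.
Markov: P[X ≥ 13] ≤ μ/a = (3/11)/13 = 3/143.
Numerically: ≈ 0.020979.
(Since a = 13 > μ = 0.272727, the bound 3/143 is < 1 and informative.)

P[X ≥ 13] ≤ 3/143 ≈ 0.020979.


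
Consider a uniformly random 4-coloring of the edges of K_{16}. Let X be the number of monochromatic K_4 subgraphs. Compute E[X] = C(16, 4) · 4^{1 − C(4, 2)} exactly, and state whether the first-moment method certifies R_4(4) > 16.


E[X] = C(16, 4) · 4^{1 − 6} = 1820 · 4^{−5} = 1820/1024.
As a reduced fraction: E[X] = 455/256 ≈ 1.777344.
Is E[X] < 1? NO.
Since E[X] ≥ 1, the first-moment bound is inconclusive at n = 16; it does NOT by itself certify R_4(4) > 16.

E[X] = 455/256 ≈ 1.777344; E[X] ≥ 1; first-moment method inconclusive here.


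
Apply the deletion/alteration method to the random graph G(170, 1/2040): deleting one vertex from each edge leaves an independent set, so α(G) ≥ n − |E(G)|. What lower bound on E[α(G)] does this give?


E[|E(G)|] = C(170, 2)·p = 14365 · (1/2040) = 169/24.
E[α(G)] ≥ n − E[|E(G)|] = 170 − 169/24 = 3911/24.
Numerically: ≈ 162.958.
(This is only a lower bound; the true E[α(G)] may be larger.)

E[α(G)] ≥ 3911/24 ≈ 162.958.


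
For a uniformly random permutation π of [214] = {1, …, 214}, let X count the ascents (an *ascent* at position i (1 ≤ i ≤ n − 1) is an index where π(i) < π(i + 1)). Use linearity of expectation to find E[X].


Write X = Σ X_I over i = 1, …, 213, with X_I the indicator of one ascent.
There are 213 indicators.
For each fixed i, the pair (π(i), π(i+1)) is a uniformly random ordered pair of distinct values from {1, …, 214}; by symmetry P[π(i) < π(i+1)] = 1/2.
By linearity: E[X] = 213 · (1/2) = (214 − 1) · (1/2) = 213/2 ≈ 106.500000.

E[X] = 213/2 = 106.500000.


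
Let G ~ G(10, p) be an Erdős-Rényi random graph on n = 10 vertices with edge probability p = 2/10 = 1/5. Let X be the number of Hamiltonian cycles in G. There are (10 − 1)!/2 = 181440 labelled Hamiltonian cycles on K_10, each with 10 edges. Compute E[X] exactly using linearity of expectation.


K_10 has (10 − 1)!/2 = 181440 labelled Hamiltonian cycles.
For each such Hamiltonian cycle H, let X_H = 1 if all 10 edges of H are present in G. Then P[X_H = 1] = p^{10} = (1/5)^{10} = 1/9765625.
Summing the indicators: E[X] = Σ_H E[X_H] = 181440 · p^{10} = 181440 · 1/9765625 = 36288/1953125.
Numerically: E[X] ≈ 0.01858.

E[X] = 181440 · (1/5)^{10} = 36288/1953125 ≈ 0.01858.


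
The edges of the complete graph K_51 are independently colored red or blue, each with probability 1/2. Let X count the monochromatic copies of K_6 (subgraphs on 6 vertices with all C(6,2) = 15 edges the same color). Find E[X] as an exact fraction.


Let X = Σ_S X_S over the C(51, 6) = 18009460 subsets S of size 6, where X_S = 1 if the K_6 on S is monochromatic.
For a fixed S, the K_6 on S has C(6, 2) = 15 edges. P[all 15 edges red] = (1/2)^15, and likewise for blue, so P[monochromatic] = 2·(1/2)^15 = 2^{1 − 15} = 1/16384.
By linearity: E[X] = C(51, 6) · 2^{1 − 15} = 18009460 · 1/16384 = 4502365/4096.
Numerically: E[X] ≈ 1099.210205.

E[X] = C(51,6)·2^(1−C(6,2)) = 4502365/4096 ≈ 1099.210205.


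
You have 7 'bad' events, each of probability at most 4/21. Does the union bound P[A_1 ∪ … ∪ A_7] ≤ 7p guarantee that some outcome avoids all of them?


Union bound: P[∪_{i=1}^{7} A_i] ≤ Σ_i P[A_i] ≤ 7·p = 7·(4/21) = 4/3.
Numerically: 4/3 ≈ 1.3333333.
Is 4/3 < 1? NO.
Since the bound 4/3 is ≥ 1, the union bound is uninformative here; it does NOT by itself certify existence.

7·p = 4/3 ≈ 1.3333333; existence NOT certified by the union bound.


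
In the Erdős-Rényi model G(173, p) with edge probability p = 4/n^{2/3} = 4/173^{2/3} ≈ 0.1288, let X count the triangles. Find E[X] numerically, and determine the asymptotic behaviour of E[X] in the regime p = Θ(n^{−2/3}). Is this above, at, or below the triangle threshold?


Number of potential triangles: C(173, 3) = 848046.
Each occurs with probability p³ ≈ (0.1288)³ ≈ 2.138394e-03.
By linearity: E[X] = C(173, 3)·p³ ≈ 848046 · 2.138394e-03 ≈ 1813.4566.
Since α = 2/3 < 1, p = c/n^{2/3} ≫ 1/n is above the triangle threshold p ~ 1/n. Asymptotically E[X] ~ (c³/6)·n^{3(1−α)} = (4³/6)·n^{1} → ∞; triangles are abundant w.h.p.

E[X] ≈ 1813.4566; in regime p = Θ(1/n^{2/3}) E[X] diverges (above the triangle threshold p ~ 1/n).


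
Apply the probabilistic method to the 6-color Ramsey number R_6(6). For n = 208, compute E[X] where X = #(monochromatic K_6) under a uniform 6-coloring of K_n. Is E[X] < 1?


E[X] = C(208, 6) · 6^{1 − 15} = 104579959848 · 6^{−14} = 104579959848/78364164096.
As a reduced fraction: E[X] = 4357498327/3265173504 ≈ 1.3345381.
Is E[X] < 1? NO.
Since E[X] ≥ 1, the first-moment bound is inconclusive at n = 208; it does NOT by itself certify R_6(6) > 208.

E[X] = 4357498327/3265173504 ≈ 1.3345381; E[X] ≥ 1; first-moment method inconclusive here.


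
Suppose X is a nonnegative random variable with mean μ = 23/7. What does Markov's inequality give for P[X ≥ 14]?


μ = E[X] = 23/7, a = 14.
Markov: P[X ≥ 14] ≤ μ/a = (23/7)/14 = 23/98.
Numerically: ≈ 0.23469.
(Since a = 14 > μ = 3.28571, the bound 23/98 is < 1 and informative.)

P[X ≥ 14] ≤ 23/98 ≈ 0.23469.


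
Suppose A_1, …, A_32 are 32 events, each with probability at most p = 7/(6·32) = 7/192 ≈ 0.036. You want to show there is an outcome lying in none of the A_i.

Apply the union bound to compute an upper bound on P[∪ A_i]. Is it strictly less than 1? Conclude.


Union bound: P[∪_{i=1}^{32} A_i] ≤ Σ_i P[A_i] ≤ 32·p = 32·(7/192) = 7/6.
Numerically: 7/6 ≈ 1.167.
Is 7/6 < 1? NO.
Since the bound 7/6 is ≥ 1, the union bound is uninformative here; it does NOT by itself certify existence.

32·p = 7/6 ≈ 1.167; existence NOT certified by the union bound.


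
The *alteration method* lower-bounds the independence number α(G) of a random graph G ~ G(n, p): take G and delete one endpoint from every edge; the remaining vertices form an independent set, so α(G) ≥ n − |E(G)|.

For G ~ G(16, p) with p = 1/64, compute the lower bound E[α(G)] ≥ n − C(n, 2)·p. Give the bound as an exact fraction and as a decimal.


E[|E(G)|] = C(16, 2)·p = 120 · (1/64) = 15/8.
E[α(G)] ≥ n − E[|E(G)|] = 16 − 15/8 = 113/8.
Numerically: ≈ 14.12500.
(This is only a lower bound; the true E[α(G)] may be larger.)

E[α(G)] ≥ 113/8 ≈ 14.12500.


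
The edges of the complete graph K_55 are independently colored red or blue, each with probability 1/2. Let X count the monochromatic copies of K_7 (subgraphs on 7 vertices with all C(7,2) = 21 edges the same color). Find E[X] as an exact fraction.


Let X = Σ_S X_S over the C(55, 7) = 202927725 subsets S of size 7, where X_S = 1 if the K_7 on S is monochromatic.
For a fixed S, the K_7 on S has C(7, 2) = 21 edges. P[all 21 edges red] = (1/2)^21, and likewise for blue, so P[monochromatic] = 2·(1/2)^21 = 2^{1 − 21} = 1/1048576.
By linearity of expectation: E[X] = C(55, 7) · 2^{1 − 21} = 202927725 · 1/1048576 = 202927725/1048576.
Numerically: E[X] ≈ 193.52696.

E[X] = C(55,7)·2^(1−C(7,2)) = 202927725/1048576 ≈ 193.52696.


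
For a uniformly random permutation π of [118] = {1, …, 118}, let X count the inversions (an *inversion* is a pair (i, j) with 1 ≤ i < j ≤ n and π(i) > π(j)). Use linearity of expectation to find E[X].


Write X = Σ X_I over the C(118, 2) = 6903 pairs i < j, with X_I the indicator of one inversion.
There are 6903 indicators.
For each fixed pair i < j, the values π(i) and π(j) are two distinct elements of {1, …, 118} in uniformly random order; by symmetry P[π(i) > π(j)] = 1/2.
By linearity: E[X] = 6903 · (1/2) = C(118, 2) · (1/2) = 6903/2 = 6903/2 ≈ 3451.50000.

E[X] = 6903/2 = 3451.50000.


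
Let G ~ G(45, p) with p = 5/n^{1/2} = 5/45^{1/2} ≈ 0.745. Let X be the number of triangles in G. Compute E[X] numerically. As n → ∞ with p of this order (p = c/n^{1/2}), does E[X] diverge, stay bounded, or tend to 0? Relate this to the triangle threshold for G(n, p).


Number of potential triangles: C(45, 3) = 14190.
Each occurs with probability p³ ≈ (0.745)³ ≈ 4.14087e-01.
By linearity: E[X] = C(45, 3)·p³ ≈ 14190 · 4.14087e-01 ≈ 5875.890.
Since α = 1/2 < 1, p = c/n^{1/2} ≫ 1/n is above the triangle threshold p ~ 1/n. Asymptotically E[X] ~ (c³/6)·n^{3(1−α)} = (5³/6)·n^{1.5} → ∞; triangles are abundant w.h.p.

E[X] ≈ 5875.890; in regime p = Θ(1/n^{1/2}) E[X] diverges (above the triangle threshold p ~ 1/n).


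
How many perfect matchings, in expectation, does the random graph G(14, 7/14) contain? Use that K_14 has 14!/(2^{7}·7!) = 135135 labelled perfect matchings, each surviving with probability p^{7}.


K_14 has 14!/(2^{7}·7!) = 135135 labelled perfect matchings.
For each such perfect matching H, let X_H = 1 if all 7 edges of H are present in G. Then P[X_H = 1] = p^{7} = (1/2)^{7} = 1/128.
By linearity of expectation: E[X] = Σ_H E[X_H] = 135135 · p^{7} = 135135 · 1/128 = 135135/128.
Numerically: E[X] ≈ 1055.7.

E[X] = 135135 · (1/2)^{7} = 135135/128 ≈ 1055.7.


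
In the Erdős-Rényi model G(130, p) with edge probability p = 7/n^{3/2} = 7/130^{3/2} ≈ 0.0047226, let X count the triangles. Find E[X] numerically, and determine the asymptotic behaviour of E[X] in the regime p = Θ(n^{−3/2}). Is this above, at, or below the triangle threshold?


Number of potential triangles: C(130, 3) = 357760.
Each occurs with probability p³ ≈ (0.0047226)³ ≈ 1.0532926e-07.
By linearity: E[X] = C(130, 3)·p³ ≈ 357760 · 1.0532926e-07 ≈ 0.03768.
Since α = 3/2 > 1, p = c/n^{3/2} = o(1/n) is below the triangle threshold p ~ 1/n. Asymptotically E[X] ~ (c³/6)·n^{3(1−α)} = (7³/6)·n^{-1.5} → 0, so by Markov's inequality G has no triangles w.h.p.

E[X] ≈ 0.03768; in regime p = Θ(1/n^{3/2}) E[X] tends to 0 (below the triangle threshold p ~ 1/n).


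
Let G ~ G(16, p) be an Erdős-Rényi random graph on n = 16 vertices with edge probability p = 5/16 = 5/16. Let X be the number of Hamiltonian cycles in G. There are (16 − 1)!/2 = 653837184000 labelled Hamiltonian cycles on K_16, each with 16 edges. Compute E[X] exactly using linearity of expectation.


K_16 has (16 − 1)!/2 = 653837184000 labelled Hamiltonian cycles.
For each such Hamiltonian cycle H, let X_H = 1 if all 16 edges of H are present in G. Then P[X_H = 1] = p^{16} = (5/16)^{16} = 152587890625/18446744073709551616.
By linearity: E[X] = Σ_H E[X_H] = 653837184000 · p^{16} = 653837184000 · 152587890625/18446744073709551616 = 97429332733154296875/18014398509481984.
Numerically: E[X] ≈ 5408.41.

E[X] = 653837184000 · (5/16)^{16} = 97429332733154296875/18014398509481984 ≈ 5408.41.


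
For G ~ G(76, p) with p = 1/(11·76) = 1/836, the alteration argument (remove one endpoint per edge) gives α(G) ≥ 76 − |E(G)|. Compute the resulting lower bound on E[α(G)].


E[|E(G)|] = C(76, 2)·p = 2850 · (1/836) = 75/22.
E[α(G)] ≥ n − E[|E(G)|] = 76 − 75/22 = 1597/22.
Numerically: ≈ 72.590909.
(This is only a lower bound; the true E[α(G)] may be larger.)

E[α(G)] ≥ 1597/22 ≈ 72.590909.


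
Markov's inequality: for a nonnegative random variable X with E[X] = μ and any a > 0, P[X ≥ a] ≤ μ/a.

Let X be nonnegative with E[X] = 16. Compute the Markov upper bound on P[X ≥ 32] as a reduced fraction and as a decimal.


μ = E[X] = 16, a = 32.
Markov: P[X ≥ 32] ≤ μ/a = (16)/32 = 1/2.
Numerically: ≈ 0.500000.
(Since a = 32 > μ = 16.000000, the bound 1/2 is < 1 and informative.)

P[X ≥ 32] ≤ 1/2 ≈ 0.500000.


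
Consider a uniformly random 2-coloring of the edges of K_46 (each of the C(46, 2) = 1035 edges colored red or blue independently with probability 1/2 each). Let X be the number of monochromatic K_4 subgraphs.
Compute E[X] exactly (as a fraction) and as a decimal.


Let X = Σ_S X_S over the C(46, 4) = 163185 subsets S of size 4, where X_S = 1 if the K_4 on S is monochromatic.
For a fixed S, the K_4 on S has C(4, 2) = 6 edges. P[all 6 edges red] = (1/2)^6, and likewise for blue, so P[monochromatic] = 2·(1/2)^6 = 2^{1 − 6} = 1/32.
Summing: E[X] = C(46, 4) · 2^{1 − 6} = 163185 · 1/32 = 163185/32.
Numerically: E[X] ≈ 5099.53125.

E[X] = C(46,4)·2^(1−C(4,2)) = 163185/32 ≈ 5099.53125.


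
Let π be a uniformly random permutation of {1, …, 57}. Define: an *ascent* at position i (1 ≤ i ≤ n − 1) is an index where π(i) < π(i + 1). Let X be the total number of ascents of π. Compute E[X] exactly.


Write X = Σ X_I over i = 1, …, 56, with X_I the indicator of one ascent.
There are 56 indicators.
For each fixed i, the pair (π(i), π(i+1)) is a uniformly random ordered pair of distinct values from {1, …, 57}; by symmetry P[π(i) < π(i+1)] = 1/2.
By linearity: E[X] = 56 · (1/2) = (57 − 1) · (1/2) = 28 ≈ 28.0000.

E[X] = 28 = 28.0000.


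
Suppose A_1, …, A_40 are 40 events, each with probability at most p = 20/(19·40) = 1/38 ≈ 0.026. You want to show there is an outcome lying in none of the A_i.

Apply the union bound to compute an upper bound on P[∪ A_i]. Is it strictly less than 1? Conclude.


Union bound: P[∪_{i=1}^{40} A_i] ≤ Σ_i P[A_i] ≤ 40·p = 40·(1/38) = 20/19.
Numerically: 20/19 ≈ 1.053.
Is 20/19 < 1? NO.
Since the bound 20/19 is ≥ 1, the union bound is uninformative here; it does NOT by itself certify existence.

40·p = 20/19 ≈ 1.053; existence NOT certified by the union bound.


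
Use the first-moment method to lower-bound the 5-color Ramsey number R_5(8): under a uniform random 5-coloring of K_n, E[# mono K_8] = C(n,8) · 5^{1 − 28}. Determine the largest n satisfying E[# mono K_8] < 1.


We need C(n, 8) · 5^{1 − 28} < 1, i.e. C(n, 8) < 5^{28 − 1} = 7450580596923828125.
Check values of n near the boundary:
  n = 860: C(860, 8) = 7182671140665308145; 7182671140665308145 < 7450580596923828125? YES
  n = 861: C(861, 8) = 7250034996615275865; 7250034996615275865 < 7450580596923828125? YES
  n = 862: C(862, 8) = 7317951015318931845; 7317951015318931845 < 7450580596923828125? YES
  n = 863: C(863, 8) = 7386423071602617757; 7386423071602617757 < 7450580596923828125? YES
  n = 864: C(864, 8) = 7455455062926006708; 7455455062926006708 < 7450580596923828125? NO
  n = 865: C(865, 8) = 7525050909487743060; 7525050909487743060 < 7450580596923828125? NO
The largest n with C(n, 8) < 7450580596923828125 is n = 863 (where E[X] = 7386423071602617757/7450580596923828125 ≈ 0.9913889). Hence R_5(8) > 863, i.e. R_5(8) ≥ 864.

Largest n = 863; hence R_5(8) > 863.


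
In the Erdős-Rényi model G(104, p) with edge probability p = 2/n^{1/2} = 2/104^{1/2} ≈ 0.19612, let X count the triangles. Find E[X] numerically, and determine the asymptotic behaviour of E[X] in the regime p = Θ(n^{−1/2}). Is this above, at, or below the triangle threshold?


Number of potential triangles: C(104, 3) = 182104.
Each occurs with probability p³ ≈ (0.19612)³ ≈ 7.5429283e-03.
By linearity: E[X] = C(104, 3)·p³ ≈ 182104 · 7.5429283e-03 ≈ 1373.59741.
Since α = 1/2 < 1, p = c/n^{1/2} ≫ 1/n is above the triangle threshold p ~ 1/n. Asymptotically E[X] ~ (c³/6)·n^{3(1−α)} = (2³/6)·n^{1.5} → ∞; triangles are abundant w.h.p.

E[X] ≈ 1373.59741; in regime p = Θ(1/n^{1/2}) E[X] diverges (above the triangle threshold p ~ 1/n).


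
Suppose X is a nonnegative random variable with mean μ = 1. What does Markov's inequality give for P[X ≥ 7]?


μ = E[X] = 1, a = 7.
Markov: P[X ≥ 7] ≤ μ/a = (1)/7 = 1/7.
Numerically: ≈ 0.14286.
(Since a = 7 > μ = 1.00000, the bound 1/7 is < 1 and informative.)

P[X ≥ 7] ≤ 1/7 ≈ 0.14286.


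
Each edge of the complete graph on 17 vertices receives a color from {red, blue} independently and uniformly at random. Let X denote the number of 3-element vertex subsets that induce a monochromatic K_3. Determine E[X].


Let X = Σ_S X_S over the C(17, 3) = 680 subsets S of size 3, where X_S = 1 if the K_3 on S is monochromatic.
For a fixed S, the K_3 on S has C(3, 2) = 3 edges. P[all 3 edges red] = (1/2)^3, and likewise for blue, so P[monochromatic] = 2·(1/2)^3 = 2^{1 − 3} = 1/4.
By linearity: E[X] = C(17, 3) · 2^{1 − 3} = 680 · 1/4 = 170.
Numerically: E[X] ≈ 170.000.

E[X] = C(17,3)·2^(1−C(3,2)) = 170 ≈ 170.000.


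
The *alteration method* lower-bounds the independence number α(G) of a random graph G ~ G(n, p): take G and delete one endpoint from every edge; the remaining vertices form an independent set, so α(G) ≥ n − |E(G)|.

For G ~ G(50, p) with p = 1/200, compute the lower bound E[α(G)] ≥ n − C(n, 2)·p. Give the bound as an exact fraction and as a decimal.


E[|E(G)|] = C(50, 2)·p = 1225 · (1/200) = 49/8.
E[α(G)] ≥ n − E[|E(G)|] = 50 − 49/8 = 351/8.
Numerically: ≈ 43.875000.
(This is only a lower bound; the true E[α(G)] may be larger.)

E[α(G)] ≥ 351/8 ≈ 43.875000.


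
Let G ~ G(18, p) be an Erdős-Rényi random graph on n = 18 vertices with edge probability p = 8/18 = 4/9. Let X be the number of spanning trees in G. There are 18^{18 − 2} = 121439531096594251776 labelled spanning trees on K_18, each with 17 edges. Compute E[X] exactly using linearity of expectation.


K_18 has 18^{18 − 2} = 121439531096594251776 labelled spanning trees.
For each such spanning tree H, let X_H = 1 if all 17 edges of H are present in G. Then P[X_H = 1] = p^{17} = (4/9)^{17} = 17179869184/16677181699666569.
Summing the indicators: E[X] = Σ_H E[X_H] = 121439531096594251776 · p^{17} = 121439531096594251776 · 17179869184/16677181699666569 = 1125899906842624/9.
Numerically: E[X] ≈ 1.25e+14.

E[X] = 121439531096594251776 · (4/9)^{17} = 1125899906842624/9 ≈ 1.25e+14.


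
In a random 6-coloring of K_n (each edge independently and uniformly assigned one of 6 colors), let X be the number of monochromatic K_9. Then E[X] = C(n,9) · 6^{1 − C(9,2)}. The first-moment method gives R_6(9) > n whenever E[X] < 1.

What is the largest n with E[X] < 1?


We need C(n, 9) · 6^{1 − 36} < 1, i.e. C(n, 9) < 6^{36 − 1} = 1719070799748422591028658176.
Check values of n near the boundary:
  n = 4405: C(4405, 9) = 1706862792900636302463627150; 1706862792900636302463627150 < 1719070799748422591028658176? YES
  n = 4406: C(4406, 9) = 1710356485221788389505285700; 1710356485221788389505285700 < 1719070799748422591028658176? YES
  n = 4407: C(4407, 9) = 1713856532599459170657070050; 1713856532599459170657070050 < 1719070799748422591028658176? YES
  n = 4408: C(4408, 9) = 1717362945146264156457459600; 1717362945146264156457459600 < 1719070799748422591028658176? YES
  n = 4409: C(4409, 9) = 1720875732988608787686577131; 1720875732988608787686577131 < 1719070799748422591028658176? NO
  n = 4410: C(4410, 9) = 1724394906266704102180823710; 1724394906266704102180823710 < 1719070799748422591028658176? NO
  n = 4411: C(4411, 9) = 1727920475134582415883601405; 1727920475134582415883601405 < 1719070799748422591028658176? NO
The largest n with C(n, 9) < 1719070799748422591028658176 is n = 4408 (where E[X] = 35778394690547169926197075/35813974994758803979763712 ≈ 0.9990065). Hence R_6(9) > 4408, i.e. R_6(9) ≥ 4409.

Largest n = 4408; hence R_6(9) > 4408.


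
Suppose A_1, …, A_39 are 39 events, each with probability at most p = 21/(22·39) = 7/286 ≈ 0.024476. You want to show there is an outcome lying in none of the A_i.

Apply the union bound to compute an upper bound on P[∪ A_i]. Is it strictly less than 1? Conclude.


Union bound: P[∪_{i=1}^{39} A_i] ≤ Σ_i P[A_i] ≤ 39·p = 39·(7/286) = 21/22.
Numerically: 21/22 ≈ 0.954545.
Is 21/22 < 1? YES.
Since P[∪ A_i] ≤ 21/22 < 1, the complement has P[∩ A_i^c] ≥ 1 − 21/22 = 1/22 > 0, so some outcome avoids every A_i.

39·p = 21/22 ≈ 0.954545; existence CERTIFIED by the union bound.


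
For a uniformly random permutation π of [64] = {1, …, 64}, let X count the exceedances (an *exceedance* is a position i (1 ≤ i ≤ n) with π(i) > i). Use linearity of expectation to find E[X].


Write X = Σ_{i=1}^{64} X_i, where X_i = 1_{π(i) > i}.
For each fixed i, π(i) is uniform over {1, …, 64} (marginal of a uniform permutation), so P[π(i) > i] = (n − i)/n. Summing: Σ_{i=1}^{64} (n − i)/n = (0 + 1 + … + 63)/64 = 64(64 − 1)/(2·64) = (64 − 1)/2.
Hence E[X] = Σ_{i=1}^{64} (64 − i)/64 = 63/2 ≈ 31.5000.

E[X] = 63/2 = 31.5000.


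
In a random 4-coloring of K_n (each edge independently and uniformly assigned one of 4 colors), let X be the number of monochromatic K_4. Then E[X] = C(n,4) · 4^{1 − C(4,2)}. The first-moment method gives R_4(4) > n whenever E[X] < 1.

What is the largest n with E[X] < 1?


We need C(n, 4) · 4^{1 − 6} < 1, i.e. C(n, 4) < 4^{6 − 1} = 1024.
Check values of n near the boundary:
  n = 8: C(8, 4) = 70; 70 < 1024? YES
  n = 9: C(9, 4) = 126; 126 < 1024? YES
  n = 10: C(10, 4) = 210; 210 < 1024? YES
  n = 11: C(11, 4) = 330; 330 < 1024? YES
  n = 12: C(12, 4) = 495; 495 < 1024? YES
  n = 13: C(13, 4) = 715; 715 < 1024? YES
  n = 14: C(14, 4) = 1001; 1001 < 1024? YES
  n = 15: C(15, 4) = 1365; 1365 < 1024? NO
  n = 16: C(16, 4) = 1820; 1820 < 1024? NO
The largest n with C(n, 4) < 1024 is n = 14 (where E[X] = 1001/1024 ≈ 0.9775). Hence R_4(4) > 14, i.e. R_4(4) ≥ 15.

Largest n = 14; hence R_4(4) > 14.


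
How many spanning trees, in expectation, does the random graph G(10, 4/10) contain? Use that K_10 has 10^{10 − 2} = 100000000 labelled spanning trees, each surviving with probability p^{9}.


K_10 has 10^{10 − 2} = 100000000 labelled spanning trees.
For each such spanning tree H, let X_H = 1 if all 9 edges of H are present in G. Then P[X_H = 1] = p^{9} = (2/5)^{9} = 512/1953125.
By linearity of expectation: E[X] = Σ_H E[X_H] = 100000000 · p^{9} = 100000000 · 512/1953125 = 131072/5.
Numerically: E[X] ≈ 2.62e+04.

E[X] = 100000000 · (2/5)^{9} = 131072/5 ≈ 2.62e+04.


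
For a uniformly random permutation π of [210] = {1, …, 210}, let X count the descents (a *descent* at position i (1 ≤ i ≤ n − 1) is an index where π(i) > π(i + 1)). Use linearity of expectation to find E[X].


Write X = Σ X_I over i = 1, …, 209, with X_I the indicator of one descent.
There are 209 indicators.
For each fixed i, the pair (π(i), π(i+1)) is a uniformly random ordered pair of distinct values from {1, …, 210}; by symmetry P[π(i) > π(i+1)] = 1/2.
By linearity: E[X] = 209 · (1/2) = (210 − 1) · (1/2) = 209/2 ≈ 104.500000.

E[X] = 209/2 = 104.500000.


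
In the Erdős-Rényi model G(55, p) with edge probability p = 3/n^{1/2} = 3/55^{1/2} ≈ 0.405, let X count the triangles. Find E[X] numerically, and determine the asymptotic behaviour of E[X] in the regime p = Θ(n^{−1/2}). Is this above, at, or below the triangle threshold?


Number of potential triangles: C(55, 3) = 26235.
Each occurs with probability p³ ≈ (0.405)³ ≈ 6.61942e-02.
By linearity: E[X] = C(55, 3)·p³ ≈ 26235 · 6.61942e-02 ≈ 1736.604.
Since α = 1/2 < 1, p = c/n^{1/2} ≫ 1/n is above the triangle threshold p ~ 1/n. Asymptotically E[X] ~ (c³/6)·n^{3(1−α)} = (3³/6)·n^{1.5} → ∞; triangles are abundant w.h.p.

E[X] ≈ 1736.604; in regime p = Θ(1/n^{1/2}) E[X] diverges (above the triangle threshold p ~ 1/n).


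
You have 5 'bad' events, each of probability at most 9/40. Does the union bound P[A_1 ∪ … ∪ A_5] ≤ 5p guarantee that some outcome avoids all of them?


Union bound: P[∪_{i=1}^{5} A_i] ≤ Σ_i P[A_i] ≤ 5·p = 5·(9/40) = 9/8.
Numerically: 9/8 ≈ 1.1250000.
Is 9/8 < 1? NO.
Since the bound 9/8 is ≥ 1, the union bound is uninformative here; it does NOT by itself certify existence.

5·p = 9/8 ≈ 1.1250000; existence NOT certified by the union bound.


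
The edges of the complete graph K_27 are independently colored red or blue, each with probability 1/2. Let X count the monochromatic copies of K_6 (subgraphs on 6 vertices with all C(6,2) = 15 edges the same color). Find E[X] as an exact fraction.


Let X = Σ_S X_S over the C(27, 6) = 296010 subsets S of size 6, where X_S = 1 if the K_6 on S is monochromatic.
For a fixed S, the K_6 on S has C(6, 2) = 15 edges. P[all 15 edges red] = (1/2)^15, and likewise for blue, so P[monochromatic] = 2·(1/2)^15 = 2^{1 − 15} = 1/16384.
Summing: E[X] = C(27, 6) · 2^{1 − 15} = 296010 · 1/16384 = 148005/8192.
Numerically: E[X] ≈ 18.067.

E[X] = C(27,6)·2^(1−C(6,2)) = 148005/8192 ≈ 18.067.


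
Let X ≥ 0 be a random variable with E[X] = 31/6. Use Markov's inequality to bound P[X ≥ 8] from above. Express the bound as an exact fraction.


μ = E[X] = 31/6, a = 8.
Markov: P[X ≥ 8] ≤ μ/a = (31/6)/8 = 31/48.
Numerically: ≈ 0.646.
(Since a = 8 > μ = 5.167, the bound 31/48 is < 1 and informative.)

P[X ≥ 8] ≤ 31/48 ≈ 0.646.


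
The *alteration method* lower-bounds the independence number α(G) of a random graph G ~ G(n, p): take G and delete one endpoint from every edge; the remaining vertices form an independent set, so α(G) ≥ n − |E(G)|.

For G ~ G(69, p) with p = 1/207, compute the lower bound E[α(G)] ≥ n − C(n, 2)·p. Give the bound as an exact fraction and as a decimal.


E[|E(G)|] = C(69, 2)·p = 2346 · (1/207) = 34/3.
E[α(G)] ≥ n − E[|E(G)|] = 69 − 34/3 = 173/3.
Numerically: ≈ 57.667.
(This is only a lower bound; the true E[α(G)] may be larger.)

E[α(G)] ≥ 173/3 ≈ 57.667.
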